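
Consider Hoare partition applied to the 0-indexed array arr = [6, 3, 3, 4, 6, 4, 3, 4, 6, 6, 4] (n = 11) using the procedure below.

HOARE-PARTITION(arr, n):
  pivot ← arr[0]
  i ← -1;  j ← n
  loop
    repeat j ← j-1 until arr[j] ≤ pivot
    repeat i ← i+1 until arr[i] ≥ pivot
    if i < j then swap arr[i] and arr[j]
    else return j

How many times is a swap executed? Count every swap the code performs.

2

pivot = arr[0] = 6; i = -1, j = 11
j→10 (arr[10]=4≤6), i→0 (arr[0]=6≥6); i<j, swap → [4, 3, 3, 4, 6, 4, 3, 4, 6, 6, 6]
j→9 (arr[9]=6≤6), i→4 (arr[4]=6≥6); i<j, swap → [4, 3, 3, 4, 6, 4, 3, 4, 6, 6, 6]
j→8, i→8; i≥j, return j=8. arr = [4, 3, 3, 4, 6, 4, 3, 4, 6, 6, 6]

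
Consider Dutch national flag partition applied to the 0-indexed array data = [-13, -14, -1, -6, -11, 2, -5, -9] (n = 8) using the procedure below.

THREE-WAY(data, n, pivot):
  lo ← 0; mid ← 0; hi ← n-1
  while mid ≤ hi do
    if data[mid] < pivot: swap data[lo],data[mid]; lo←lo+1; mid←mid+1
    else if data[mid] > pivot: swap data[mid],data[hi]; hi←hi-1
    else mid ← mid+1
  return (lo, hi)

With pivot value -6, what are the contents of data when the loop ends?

[-13, -14, -9, -11, -6, -5, 2, -1]

pivot = -6; lo=0, mid=0, hi=7
data[mid]=-13<-6: swap data[0],data[0]; lo=1,mid=1 → [-13, -14, -1, -6, -11, 2, -5, -9]
data[mid]=-14<-6: swap data[1],data[1]; lo=2,mid=2 → [-13, -14, -1, -6, -11, 2, -5, -9]
data[mid]=-1>-6: swap data[2],data[7]; hi=6 → [-13, -14, -9, -6, -11, 2, -5, -1]
data[mid]=-9<-6: swap data[2],data[2]; lo=3,mid=3 → [-13, -14, -9, -6, -11, 2, -5, -1]
data[mid]=-6=-6: mid=4
data[mid]=-11<-6: swap data[3],data[4]; lo=4,mid=5 → [-13, -14, -9, -11, -6, 2, -5, -1]
data[mid]=2>-6: swap data[5],data[6]; hi=5 → [-13, -14, -9, -11, -6, -5, 2, -1]
data[mid]=-5>-6: swap data[5],data[5]; hi=4 → [-13, -14, -9, -11, -6, -5, 2, -1]
end: lo=4, hi=4; data = [-13, -14, -9, -11, -6, -5, 2, -1]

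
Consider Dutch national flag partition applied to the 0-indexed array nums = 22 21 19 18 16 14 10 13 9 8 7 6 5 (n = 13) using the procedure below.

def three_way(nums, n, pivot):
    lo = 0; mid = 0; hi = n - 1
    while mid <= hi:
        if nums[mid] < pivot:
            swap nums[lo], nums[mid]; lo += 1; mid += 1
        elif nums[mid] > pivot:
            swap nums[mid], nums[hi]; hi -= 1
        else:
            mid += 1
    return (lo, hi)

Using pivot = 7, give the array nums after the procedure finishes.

lo=0 mid=0 hi=12
22>7: swap(0,12), hi=11 ⇒ 5 21 19 18 16 14 10 13 9 8 7 6 22
5<7: swap(0,0), lo=1 mid=1 ⇒ 5 21 19 18 16 14 10 13 9 8 7 6 22
21>7: swap(1,11), hi=10 ⇒ 5 6 19 18 16 14 10 13 9 8 7 21 22
6<7: swap(1,1), lo=2 mid=2 ⇒ 5 6 19 18 16 14 10 13 9 8 7 21 22
19>7: swap(2,10), hi=9 ⇒ 5 6 7 18 16 14 10 13 9 8 19 21 22
7=7: mid=3
18>7: swap(3,9), hi=8 ⇒ 5 6 7 8 16 14 10 13 9 18 19 21 22
8>7: swap(3,8), hi=7 ⇒ 5 6 7 9 16 14 10 13 8 18 19 21 22
9>7: swap(3,7), hi=6 ⇒ 5 6 7 13 16 14 10 9 8 18 19 21 22
13>7: swap(3,6), hi=5 ⇒ 5 6 7 10 16 14 13 9 8 18 19 21 22
10>7: swap(3,5), hi=4 ⇒ 5 6 7 14 16 10 13 9 8 18 19 21 22
14>7: swap(3,4), hi=3 ⇒ 5 6 7 16 14 10 13 9 8 18 19 21 22
16>7: swap(3,3), hi=2 ⇒ 5 6 7 16 14 10 13 9 8 18 19 21 22
done. lo=2 hi=2; nums=5 6 7 16 14 10 13 9 8 18 19 21 22

5 6 7 16 14 10 13 9 8 18 19 21 22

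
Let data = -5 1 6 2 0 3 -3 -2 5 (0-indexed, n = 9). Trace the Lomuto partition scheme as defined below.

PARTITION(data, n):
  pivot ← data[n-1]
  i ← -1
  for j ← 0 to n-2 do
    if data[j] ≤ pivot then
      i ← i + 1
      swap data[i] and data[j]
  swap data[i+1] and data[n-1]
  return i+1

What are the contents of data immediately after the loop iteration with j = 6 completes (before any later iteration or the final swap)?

pivot = data[8] = 5; i = -1
j=0: data[0]=-5 ≤ 5 → i=0, swap data[0],data[0] (no change) → -5 1 6 2 0 3 -3 -2 5
j=1: data[1]=1 ≤ 5 → i=1, swap data[1],data[1] (no change) → -5 1 6 2 0 3 -3 -2 5
j=2: data[2]=6 > 5 → no swap
j=3: data[3]=2 ≤ 5 → i=2, swap data[2],data[3] → -5 1 2 6 0 3 -3 -2 5
j=4: data[4]=0 ≤ 5 → i=3, swap data[3],data[4] → -5 1 2 0 6 3 -3 -2 5
j=5: data[5]=3 ≤ 5 → i=4, swap data[4],data[5] → -5 1 2 0 3 6 -3 -2 5
j=6: data[6]=-3 ≤ 5 → i=5, swap data[5],data[6] → -5 1 2 0 3 -3 6 -2 5
(after j=6) data = -5 1 2 0 3 -3 6 -2 5

-5 1 2 0 3 -3 6 -2 5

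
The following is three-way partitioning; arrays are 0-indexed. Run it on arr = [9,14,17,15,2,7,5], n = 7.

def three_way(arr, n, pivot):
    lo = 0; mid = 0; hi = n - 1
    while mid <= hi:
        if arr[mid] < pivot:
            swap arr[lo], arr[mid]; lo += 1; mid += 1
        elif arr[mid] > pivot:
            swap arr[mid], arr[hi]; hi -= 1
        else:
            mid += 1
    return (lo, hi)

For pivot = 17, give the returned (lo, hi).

(6, 6)

pivot = 17; lo=0, mid=0, hi=6
arr[mid]=9<17: swap arr[0],arr[0]; lo=1,mid=1 → [9,14,17,15,2,7,5]
arr[mid]=14<17: swap arr[1],arr[1]; lo=2,mid=2 → [9,14,17,15,2,7,5]
arr[mid]=17=17: mid=3
arr[mid]=15<17: swap arr[2],arr[3]; lo=3,mid=4 → [9,14,15,17,2,7,5]
arr[mid]=2<17: swap arr[3],arr[4]; lo=4,mid=5 → [9,14,15,2,17,7,5]
arr[mid]=7<17: swap arr[4],arr[5]; lo=5,mid=6 → [9,14,15,2,7,17,5]
arr[mid]=5<17: swap arr[5],arr[6]; lo=6,mid=7 → [9,14,15,2,7,5,17]
end: lo=6, hi=6; arr = [9,14,15,2,7,5,17]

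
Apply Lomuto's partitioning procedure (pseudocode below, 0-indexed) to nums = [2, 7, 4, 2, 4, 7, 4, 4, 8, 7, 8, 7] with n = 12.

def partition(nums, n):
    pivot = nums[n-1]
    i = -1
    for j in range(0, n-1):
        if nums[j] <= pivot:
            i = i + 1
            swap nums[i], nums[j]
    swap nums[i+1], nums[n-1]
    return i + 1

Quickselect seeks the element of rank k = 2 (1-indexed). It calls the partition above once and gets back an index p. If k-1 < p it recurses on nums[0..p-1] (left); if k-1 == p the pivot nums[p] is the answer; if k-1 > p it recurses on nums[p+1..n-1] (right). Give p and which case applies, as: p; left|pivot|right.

pivot=7, i=-1
j=0: 2≤7, i=0, swap(0,0) ⇒ [2, 7, 4, 2, 4, 7, 4, 4, 8, 7, 8, 7]
j=1: 7≤7, i=1, swap(1,1) ⇒ [2, 7, 4, 2, 4, 7, 4, 4, 8, 7, 8, 7]
j=2: 4≤7, i=2, swap(2,2) ⇒ [2, 7, 4, 2, 4, 7, 4, 4, 8, 7, 8, 7]
j=3: 2≤7, i=3, swap(3,3) ⇒ [2, 7, 4, 2, 4, 7, 4, 4, 8, 7, 8, 7]
j=4: 4≤7, i=4, swap(4,4) ⇒ [2, 7, 4, 2, 4, 7, 4, 4, 8, 7, 8, 7]
j=5: 7≤7, i=5, swap(5,5) ⇒ [2, 7, 4, 2, 4, 7, 4, 4, 8, 7, 8, 7]
j=6: 4≤7, i=6, swap(6,6) ⇒ [2, 7, 4, 2, 4, 7, 4, 4, 8, 7, 8, 7]
j=7: 4≤7, i=7, swap(7,7) ⇒ [2, 7, 4, 2, 4, 7, 4, 4, 8, 7, 8, 7]
j=8: 8>7, skip
j=9: 7≤7, i=8, swap(8,9) ⇒ [2, 7, 4, 2, 4, 7, 4, 4, 7, 8, 8, 7]
j=10: 8>7, skip
swap(9,11) ⇒ [2, 7, 4, 2, 4, 7, 4, 4, 7, 7, 8, 8]; return 9
p = 9; k-1 = 1 < 9 ⇒ left

9; left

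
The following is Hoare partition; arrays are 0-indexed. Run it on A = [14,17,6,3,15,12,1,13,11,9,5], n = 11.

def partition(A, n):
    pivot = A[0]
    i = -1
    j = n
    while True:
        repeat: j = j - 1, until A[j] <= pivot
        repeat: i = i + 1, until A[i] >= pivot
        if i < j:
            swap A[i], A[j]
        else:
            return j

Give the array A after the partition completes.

pivot = A[0] = 14; i = -1, j = 11
j→10 (A[10]=5≤14), i→0 (A[0]=14≥14); i<j, swap → [5,17,6,3,15,12,1,13,11,9,14]
j→9 (A[9]=9≤14), i→1 (A[1]=17≥14); i<j, swap → [5,9,6,3,15,12,1,13,11,17,14]
j→8 (A[8]=11≤14), i→4 (A[4]=15≥14); i<j, swap → [5,9,6,3,11,12,1,13,15,17,14]
j→7, i→8; i≥j, return j=7. A = [5,9,6,3,11,12,1,13,15,17,14]

[5,9,6,3,11,12,1,13,15,17,14]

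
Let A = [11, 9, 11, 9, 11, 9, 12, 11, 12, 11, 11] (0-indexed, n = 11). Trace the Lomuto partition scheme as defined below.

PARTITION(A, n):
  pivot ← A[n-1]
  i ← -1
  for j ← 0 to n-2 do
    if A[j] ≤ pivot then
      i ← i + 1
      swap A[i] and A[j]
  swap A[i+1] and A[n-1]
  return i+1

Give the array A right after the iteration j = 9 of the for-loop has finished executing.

pivot = A[10] = 11; i = -1
j=0: A[0]=11 ≤ 11 → i=0, swap A[0],A[0] (no change) → [11, 9, 11, 9, 11, 9, 12, 11, 12, 11, 11]
j=1: A[1]=9 ≤ 11 → i=1, swap A[1],A[1] (no change) → [11, 9, 11, 9, 11, 9, 12, 11, 12, 11, 11]
j=2: A[2]=11 ≤ 11 → i=2, swap A[2],A[2] (no change) → [11, 9, 11, 9, 11, 9, 12, 11, 12, 11, 11]
j=3: A[3]=9 ≤ 11 → i=3, swap A[3],A[3] (no change) → [11, 9, 11, 9, 11, 9, 12, 11, 12, 11, 11]
j=4: A[4]=11 ≤ 11 → i=4, swap A[4],A[4] (no change) → [11, 9, 11, 9, 11, 9, 12, 11, 12, 11, 11]
j=5: A[5]=9 ≤ 11 → i=5, swap A[5],A[5] (no change) → [11, 9, 11, 9, 11, 9, 12, 11, 12, 11, 11]
j=6: A[6]=12 > 11 → no swap
j=7: A[7]=11 ≤ 11 → i=6, swap A[6],A[7] → [11, 9, 11, 9, 11, 9, 11, 12, 12, 11, 11]
j=8: A[8]=12 > 11 → no swap
j=9: A[9]=11 ≤ 11 → i=7, swap A[7],A[9] → [11, 9, 11, 9, 11, 9, 11, 11, 12, 12, 11]
(after j=9) A = [11, 9, 11, 9, 11, 9, 11, 11, 12, 12, 11]

[11, 9, 11, 9, 11, 9, 11, 11, 12, 12, 11]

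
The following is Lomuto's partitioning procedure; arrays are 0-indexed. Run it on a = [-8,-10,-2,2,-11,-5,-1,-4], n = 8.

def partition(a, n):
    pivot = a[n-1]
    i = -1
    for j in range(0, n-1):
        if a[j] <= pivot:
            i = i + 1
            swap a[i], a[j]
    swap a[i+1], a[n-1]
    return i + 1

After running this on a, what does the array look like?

pivot = a[7] = -4; i = -1
j=0: a[0]=-8 ≤ -4 → i=0, swap a[0],a[0] (no change) → [-8,-10,-2,2,-11,-5,-1,-4]
j=1: a[1]=-10 ≤ -4 → i=1, swap a[1],a[1] (no change) → [-8,-10,-2,2,-11,-5,-1,-4]
j=2: a[2]=-2 > -4 → no swap
j=3: a[3]=2 > -4 → no swap
j=4: a[4]=-11 ≤ -4 → i=2, swap a[2],a[4] → [-8,-10,-11,2,-2,-5,-1,-4]
j=5: a[5]=-5 ≤ -4 → i=3, swap a[3],a[5] → [-8,-10,-11,-5,-2,2,-1,-4]
j=6: a[6]=-1 > -4 → no swap
final swap a[4],a[7] → [-8,-10,-11,-5,-4,2,-1,-2]; return 4

[-8,-10,-11,-5,-4,2,-1,-2]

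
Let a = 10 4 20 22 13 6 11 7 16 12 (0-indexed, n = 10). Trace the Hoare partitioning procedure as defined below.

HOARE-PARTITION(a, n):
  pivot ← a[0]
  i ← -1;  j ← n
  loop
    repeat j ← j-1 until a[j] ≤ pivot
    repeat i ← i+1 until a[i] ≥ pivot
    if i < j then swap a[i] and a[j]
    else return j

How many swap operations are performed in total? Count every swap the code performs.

pivot=10
j stops at 7 (7), i stops at 0 (10); swap ⇒ 7 4 20 22 13 6 11 10 16 12
j stops at 5 (6), i stops at 2 (20); swap ⇒ 7 4 6 22 13 20 11 10 16 12
j stops at 2, i stops at 3; i≥j ⇒ return 2. a=7 4 6 22 13 20 11 10 16 12

2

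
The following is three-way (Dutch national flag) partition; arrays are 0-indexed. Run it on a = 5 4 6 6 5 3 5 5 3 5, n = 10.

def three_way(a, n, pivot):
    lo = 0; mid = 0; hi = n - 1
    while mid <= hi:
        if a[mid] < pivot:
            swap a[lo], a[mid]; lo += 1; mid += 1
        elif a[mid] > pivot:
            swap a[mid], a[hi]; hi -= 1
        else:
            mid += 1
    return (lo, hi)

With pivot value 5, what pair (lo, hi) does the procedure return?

pivot = 5; lo=0, mid=0, hi=9
a[mid]=5=5: mid=1
a[mid]=4<5: swap a[0],a[1]; lo=1,mid=2 → 4 5 6 6 5 3 5 5 3 5
a[mid]=6>5: swap a[2],a[9]; hi=8 → 4 5 5 6 5 3 5 5 3 6
a[mid]=5=5: mid=3
a[mid]=6>5: swap a[3],a[8]; hi=7 → 4 5 5 3 5 3 5 5 6 6
a[mid]=3<5: swap a[1],a[3]; lo=2,mid=4 → 4 3 5 5 5 3 5 5 6 6
a[mid]=5=5: mid=5
a[mid]=3<5: swap a[2],a[5]; lo=3,mid=6 → 4 3 3 5 5 5 5 5 6 6
a[mid]=5=5: mid=7
a[mid]=5=5: mid=8
end: lo=3, hi=7; a = 4 3 3 5 5 5 5 5 6 6

(3, 7)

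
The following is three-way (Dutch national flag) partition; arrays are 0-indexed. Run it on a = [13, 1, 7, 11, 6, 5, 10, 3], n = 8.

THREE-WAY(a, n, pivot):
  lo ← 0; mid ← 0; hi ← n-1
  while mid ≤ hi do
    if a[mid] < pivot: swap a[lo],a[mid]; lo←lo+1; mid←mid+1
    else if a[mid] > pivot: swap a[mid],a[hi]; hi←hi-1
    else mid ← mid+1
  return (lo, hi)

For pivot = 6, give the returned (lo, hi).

pivot = 6; lo=0, mid=0, hi=7
a[mid]=13>6: swap a[0],a[7]; hi=6 → [3, 1, 7, 11, 6, 5, 10, 13]
a[mid]=3<6: swap a[0],a[0]; lo=1,mid=1 → [3, 1, 7, 11, 6, 5, 10, 13]
a[mid]=1<6: swap a[1],a[1]; lo=2,mid=2 → [3, 1, 7, 11, 6, 5, 10, 13]
a[mid]=7>6: swap a[2],a[6]; hi=5 → [3, 1, 10, 11, 6, 5, 7, 13]
a[mid]=10>6: swap a[2],a[5]; hi=4 → [3, 1, 5, 11, 6, 10, 7, 13]
a[mid]=5<6: swap a[2],a[2]; lo=3,mid=3 → [3, 1, 5, 11, 6, 10, 7, 13]
a[mid]=11>6: swap a[3],a[4]; hi=3 → [3, 1, 5, 6, 11, 10, 7, 13]
a[mid]=6=6: mid=4
end: lo=3, hi=3; a = [3, 1, 5, 6, 11, 10, 7, 13]

(3, 3)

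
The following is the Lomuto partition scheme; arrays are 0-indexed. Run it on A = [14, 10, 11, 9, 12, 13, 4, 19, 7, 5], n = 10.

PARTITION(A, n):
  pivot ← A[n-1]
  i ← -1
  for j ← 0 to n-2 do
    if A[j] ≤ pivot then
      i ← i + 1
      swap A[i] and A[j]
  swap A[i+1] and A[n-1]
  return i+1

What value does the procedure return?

1

pivot=5, i=-1
j=0: 14>5, skip
j=1: 10>5, skip
j=2: 11>5, skip
j=3: 9>5, skip
j=4: 12>5, skip
j=5: 13>5, skip
j=6: 4≤5, i=0, swap(0,6) ⇒ [4, 10, 11, 9, 12, 13, 14, 19, 7, 5]
j=7: 19>5, skip
j=8: 7>5, skip
swap(1,9) ⇒ [4, 5, 11, 9, 12, 13, 14, 19, 7, 10]; return 1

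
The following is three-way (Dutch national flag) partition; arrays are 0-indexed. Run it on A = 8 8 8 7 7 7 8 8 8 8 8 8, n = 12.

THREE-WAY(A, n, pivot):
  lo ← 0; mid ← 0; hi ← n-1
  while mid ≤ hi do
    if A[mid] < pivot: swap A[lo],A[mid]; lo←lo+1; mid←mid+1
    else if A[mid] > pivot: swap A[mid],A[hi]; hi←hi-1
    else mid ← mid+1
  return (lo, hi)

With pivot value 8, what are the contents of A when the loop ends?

7 7 7 8 8 8 8 8 8 8 8 8

pivot = 8; lo=0, mid=0, hi=11
A[mid]=8=8: mid=1
A[mid]=8=8: mid=2
A[mid]=8=8: mid=3
A[mid]=7<8: swap A[0],A[3]; lo=1,mid=4 → 7 8 8 8 7 7 8 8 8 8 8 8
A[mid]=7<8: swap A[1],A[4]; lo=2,mid=5 → 7 7 8 8 8 7 8 8 8 8 8 8
A[mid]=7<8: swap A[2],A[5]; lo=3,mid=6 → 7 7 7 8 8 8 8 8 8 8 8 8
A[mid]=8=8: mid=7
A[mid]=8=8: mid=8
A[mid]=8=8: mid=9
A[mid]=8=8: mid=10
A[mid]=8=8: mid=11
A[mid]=8=8: mid=12
end: lo=3, hi=11; A = 7 7 7 8 8 8 8 8 8 8 8 8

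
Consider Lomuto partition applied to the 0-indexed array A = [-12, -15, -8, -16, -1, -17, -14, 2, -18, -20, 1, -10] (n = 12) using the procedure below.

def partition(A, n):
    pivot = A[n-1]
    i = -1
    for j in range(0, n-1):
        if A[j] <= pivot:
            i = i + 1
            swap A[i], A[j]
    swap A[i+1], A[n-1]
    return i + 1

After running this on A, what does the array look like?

[-12, -15, -16, -17, -14, -18, -20, -10, -8, -1, 1, 2]

pivot = A[11] = -10; i = -1
j=0: A[0]=-12 ≤ -10 → i=0, swap A[0],A[0] (no change) → [-12, -15, -8, -16, -1, -17, -14, 2, -18, -20, 1, -10]
j=1: A[1]=-15 ≤ -10 → i=1, swap A[1],A[1] (no change) → [-12, -15, -8, -16, -1, -17, -14, 2, -18, -20, 1, -10]
j=2: A[2]=-8 > -10 → no swap
j=3: A[3]=-16 ≤ -10 → i=2, swap A[2],A[3] → [-12, -15, -16, -8, -1, -17, -14, 2, -18, -20, 1, -10]
j=4: A[4]=-1 > -10 → no swap
j=5: A[5]=-17 ≤ -10 → i=3, swap A[3],A[5] → [-12, -15, -16, -17, -1, -8, -14, 2, -18, -20, 1, -10]
j=6: A[6]=-14 ≤ -10 → i=4, swap A[4],A[6] → [-12, -15, -16, -17, -14, -8, -1, 2, -18, -20, 1, -10]
j=7: A[7]=2 > -10 → no swap
j=8: A[8]=-18 ≤ -10 → i=5, swap A[5],A[8] → [-12, -15, -16, -17, -14, -18, -1, 2, -8, -20, 1, -10]
j=9: A[9]=-20 ≤ -10 → i=6, swap A[6],A[9] → [-12, -15, -16, -17, -14, -18, -20, 2, -8, -1, 1, -10]
j=10: A[10]=1 > -10 → no swap
final swap A[7],A[11] → [-12, -15, -16, -17, -14, -18, -20, -10, -8, -1, 1, 2]; return 7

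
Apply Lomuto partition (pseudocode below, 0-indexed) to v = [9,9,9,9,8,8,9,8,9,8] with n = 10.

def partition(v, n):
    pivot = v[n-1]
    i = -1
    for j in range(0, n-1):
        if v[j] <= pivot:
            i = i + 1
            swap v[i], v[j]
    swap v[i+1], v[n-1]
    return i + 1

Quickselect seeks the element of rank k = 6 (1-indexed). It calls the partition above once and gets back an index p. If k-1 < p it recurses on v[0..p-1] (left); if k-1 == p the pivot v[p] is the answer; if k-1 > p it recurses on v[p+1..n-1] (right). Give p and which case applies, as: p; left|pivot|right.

3; right

pivot=8, i=-1
j=0: 9>8, skip
j=1: 9>8, skip
j=2: 9>8, skip
j=3: 9>8, skip
j=4: 8≤8, i=0, swap(0,4) ⇒ [8,9,9,9,9,8,9,8,9,8]
j=5: 8≤8, i=1, swap(1,5) ⇒ [8,8,9,9,9,9,9,8,9,8]
j=6: 9>8, skip
j=7: 8≤8, i=2, swap(2,7) ⇒ [8,8,8,9,9,9,9,9,9,8]
j=8: 9>8, skip
swap(3,9) ⇒ [8,8,8,8,9,9,9,9,9,9]; return 3
p = 3; k-1 = 5 > 3 ⇒ right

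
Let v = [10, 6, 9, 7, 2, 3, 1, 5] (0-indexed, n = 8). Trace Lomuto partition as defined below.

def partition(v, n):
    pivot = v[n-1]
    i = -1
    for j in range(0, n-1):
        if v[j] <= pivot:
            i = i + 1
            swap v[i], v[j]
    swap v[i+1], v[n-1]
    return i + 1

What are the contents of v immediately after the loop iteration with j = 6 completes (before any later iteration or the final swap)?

[2, 3, 1, 7, 10, 6, 9, 5]

pivot=5, i=-1
j=0: 10>5, skip
j=1: 6>5, skip
j=2: 9>5, skip
j=3: 7>5, skip
j=4: 2≤5, i=0, swap(0,4) ⇒ [2, 6, 9, 7, 10, 3, 1, 5]
j=5: 3≤5, i=1, swap(1,5) ⇒ [2, 3, 9, 7, 10, 6, 1, 5]
j=6: 1≤5, i=2, swap(2,6) ⇒ [2, 3, 1, 7, 10, 6, 9, 5]
(after j=6) v = [2, 3, 1, 7, 10, 6, 9, 5]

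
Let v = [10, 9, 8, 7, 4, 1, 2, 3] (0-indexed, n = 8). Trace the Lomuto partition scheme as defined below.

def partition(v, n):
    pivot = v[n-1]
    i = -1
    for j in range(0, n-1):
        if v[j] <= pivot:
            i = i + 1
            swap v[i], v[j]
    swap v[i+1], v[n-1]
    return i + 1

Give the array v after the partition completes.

pivot = v[7] = 3; i = -1
j=0: v[0]=10 > 3 → no swap
j=1: v[1]=9 > 3 → no swap
j=2: v[2]=8 > 3 → no swap
j=3: v[3]=7 > 3 → no swap
j=4: v[4]=4 > 3 → no swap
j=5: v[5]=1 ≤ 3 → i=0, swap v[0],v[5] → [1, 9, 8, 7, 4, 10, 2, 3]
j=6: v[6]=2 ≤ 3 → i=1, swap v[1],v[6] → [1, 2, 8, 7, 4, 10, 9, 3]
final swap v[2],v[7] → [1, 2, 3, 7, 4, 10, 9, 8]; return 2

[1, 2, 3, 7, 4, 10, 9, 8]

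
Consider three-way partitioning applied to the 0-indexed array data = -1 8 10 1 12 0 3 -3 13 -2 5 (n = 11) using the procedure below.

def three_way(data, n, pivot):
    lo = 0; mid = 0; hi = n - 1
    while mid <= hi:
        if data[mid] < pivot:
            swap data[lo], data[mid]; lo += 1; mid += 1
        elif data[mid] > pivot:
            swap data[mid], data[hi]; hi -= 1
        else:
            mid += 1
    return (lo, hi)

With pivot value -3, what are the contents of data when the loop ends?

-3 10 1 12 0 3 8 13 -2 5 -1

pivot = -3; lo=0, mid=0, hi=10
data[mid]=-1>-3: swap data[0],data[10]; hi=9 → 5 8 10 1 12 0 3 -3 13 -2 -1
data[mid]=5>-3: swap data[0],data[9]; hi=8 → -2 8 10 1 12 0 3 -3 13 5 -1
data[mid]=-2>-3: swap data[0],data[8]; hi=7 → 13 8 10 1 12 0 3 -3 -2 5 -1
data[mid]=13>-3: swap data[0],data[7]; hi=6 → -3 8 10 1 12 0 3 13 -2 5 -1
data[mid]=-3=-3: mid=1
data[mid]=8>-3: swap data[1],data[6]; hi=5 → -3 3 10 1 12 0 8 13 -2 5 -1
data[mid]=3>-3: swap data[1],data[5]; hi=4 → -3 0 10 1 12 3 8 13 -2 5 -1
data[mid]=0>-3: swap data[1],data[4]; hi=3 → -3 12 10 1 0 3 8 13 -2 5 -1
data[mid]=12>-3: swap data[1],data[3]; hi=2 → -3 1 10 12 0 3 8 13 -2 5 -1
data[mid]=1>-3: swap data[1],data[2]; hi=1 → -3 10 1 12 0 3 8 13 -2 5 -1
data[mid]=10>-3: swap data[1],data[1]; hi=0 → -3 10 1 12 0 3 8 13 -2 5 -1
end: lo=0, hi=0; data = -3 10 1 12 0 3 8 13 -2 5 -1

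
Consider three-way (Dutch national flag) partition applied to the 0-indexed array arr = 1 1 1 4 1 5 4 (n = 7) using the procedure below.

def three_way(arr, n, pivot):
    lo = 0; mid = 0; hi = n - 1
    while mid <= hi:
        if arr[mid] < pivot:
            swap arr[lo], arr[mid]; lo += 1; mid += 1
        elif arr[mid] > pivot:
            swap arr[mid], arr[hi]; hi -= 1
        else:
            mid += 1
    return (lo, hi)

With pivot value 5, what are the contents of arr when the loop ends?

1 1 1 4 1 4 5

pivot = 5; lo=0, mid=0, hi=6
arr[mid]=1<5: swap arr[0],arr[0]; lo=1,mid=1 → 1 1 1 4 1 5 4
arr[mid]=1<5: swap arr[1],arr[1]; lo=2,mid=2 → 1 1 1 4 1 5 4
arr[mid]=1<5: swap arr[2],arr[2]; lo=3,mid=3 → 1 1 1 4 1 5 4
arr[mid]=4<5: swap arr[3],arr[3]; lo=4,mid=4 → 1 1 1 4 1 5 4
arr[mid]=1<5: swap arr[4],arr[4]; lo=5,mid=5 → 1 1 1 4 1 5 4
arr[mid]=5=5: mid=6
arr[mid]=4<5: swap arr[5],arr[6]; lo=6,mid=7 → 1 1 1 4 1 4 5
end: lo=6, hi=6; arr = 1 1 1 4 1 4 5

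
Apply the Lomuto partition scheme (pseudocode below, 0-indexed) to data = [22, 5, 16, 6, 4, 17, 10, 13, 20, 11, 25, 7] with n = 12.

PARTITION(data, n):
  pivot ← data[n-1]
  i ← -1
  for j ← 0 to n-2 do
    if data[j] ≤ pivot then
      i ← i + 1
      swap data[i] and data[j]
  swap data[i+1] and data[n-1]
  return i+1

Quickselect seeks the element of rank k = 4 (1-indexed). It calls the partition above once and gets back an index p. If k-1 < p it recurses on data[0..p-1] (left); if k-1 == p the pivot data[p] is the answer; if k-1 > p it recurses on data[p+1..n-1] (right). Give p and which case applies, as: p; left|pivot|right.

pivot=7, i=-1
j=0: 22>7, skip
j=1: 5≤7, i=0, swap(0,1) ⇒ [5, 22, 16, 6, 4, 17, 10, 13, 20, 11, 25, 7]
j=2: 16>7, skip
j=3: 6≤7, i=1, swap(1,3) ⇒ [5, 6, 16, 22, 4, 17, 10, 13, 20, 11, 25, 7]
j=4: 4≤7, i=2, swap(2,4) ⇒ [5, 6, 4, 22, 16, 17, 10, 13, 20, 11, 25, 7]
j=5: 17>7, skip
j=6: 10>7, skip
j=7: 13>7, skip
j=8: 20>7, skip
j=9: 11>7, skip
j=10: 25>7, skip
swap(3,11) ⇒ [5, 6, 4, 7, 16, 17, 10, 13, 20, 11, 25, 22]; return 3
p = 3; k-1 = 3 == 3 ⇒ pivot

3; pivot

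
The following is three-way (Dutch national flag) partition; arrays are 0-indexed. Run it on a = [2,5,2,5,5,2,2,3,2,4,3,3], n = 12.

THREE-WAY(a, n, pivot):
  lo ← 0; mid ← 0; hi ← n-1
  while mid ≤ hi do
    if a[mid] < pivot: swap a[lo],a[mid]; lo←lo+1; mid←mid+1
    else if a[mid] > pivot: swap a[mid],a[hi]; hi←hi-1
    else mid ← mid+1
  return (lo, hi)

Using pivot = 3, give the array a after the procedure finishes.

[2,2,2,2,2,3,3,3,4,5,5,5]

pivot = 3; lo=0, mid=0, hi=11
a[mid]=2<3: swap a[0],a[0]; lo=1,mid=1 → [2,5,2,5,5,2,2,3,2,4,3,3]
a[mid]=5>3: swap a[1],a[11]; hi=10 → [2,3,2,5,5,2,2,3,2,4,3,5]
a[mid]=3=3: mid=2
a[mid]=2<3: swap a[1],a[2]; lo=2,mid=3 → [2,2,3,5,5,2,2,3,2,4,3,5]
a[mid]=5>3: swap a[3],a[10]; hi=9 → [2,2,3,3,5,2,2,3,2,4,5,5]
a[mid]=3=3: mid=4
a[mid]=5>3: swap a[4],a[9]; hi=8 → [2,2,3,3,4,2,2,3,2,5,5,5]
a[mid]=4>3: swap a[4],a[8]; hi=7 → [2,2,3,3,2,2,2,3,4,5,5,5]
a[mid]=2<3: swap a[2],a[4]; lo=3,mid=5 → [2,2,2,3,3,2,2,3,4,5,5,5]
a[mid]=2<3: swap a[3],a[5]; lo=4,mid=6 → [2,2,2,2,3,3,2,3,4,5,5,5]
a[mid]=2<3: swap a[4],a[6]; lo=5,mid=7 → [2,2,2,2,2,3,3,3,4,5,5,5]
a[mid]=3=3: mid=8
end: lo=5, hi=7; a = [2,2,2,2,2,3,3,3,4,5,5,5]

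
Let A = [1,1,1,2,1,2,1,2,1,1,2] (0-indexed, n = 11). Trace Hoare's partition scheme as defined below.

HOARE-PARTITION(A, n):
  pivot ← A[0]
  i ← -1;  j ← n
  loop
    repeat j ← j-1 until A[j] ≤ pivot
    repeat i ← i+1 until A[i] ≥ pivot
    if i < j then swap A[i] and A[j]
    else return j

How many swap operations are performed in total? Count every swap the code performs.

4

pivot=1
j stops at 9 (1), i stops at 0 (1); swap ⇒ [1,1,1,2,1,2,1,2,1,1,2]
j stops at 8 (1), i stops at 1 (1); swap ⇒ [1,1,1,2,1,2,1,2,1,1,2]
j stops at 6 (1), i stops at 2 (1); swap ⇒ [1,1,1,2,1,2,1,2,1,1,2]
j stops at 4 (1), i stops at 3 (2); swap ⇒ [1,1,1,1,2,2,1,2,1,1,2]
j stops at 3, i stops at 4; i≥j ⇒ return 3. A=[1,1,1,1,2,2,1,2,1,1,2]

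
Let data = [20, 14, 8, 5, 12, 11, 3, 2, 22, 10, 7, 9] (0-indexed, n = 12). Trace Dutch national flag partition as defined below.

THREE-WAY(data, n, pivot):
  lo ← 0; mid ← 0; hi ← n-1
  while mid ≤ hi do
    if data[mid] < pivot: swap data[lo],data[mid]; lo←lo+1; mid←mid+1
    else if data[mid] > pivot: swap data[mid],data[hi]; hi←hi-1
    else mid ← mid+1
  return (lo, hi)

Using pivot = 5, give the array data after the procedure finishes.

lo=0 mid=0 hi=11
20>5: swap(0,11), hi=10 ⇒ [9, 14, 8, 5, 12, 11, 3, 2, 22, 10, 7, 20]
9>5: swap(0,10), hi=9 ⇒ [7, 14, 8, 5, 12, 11, 3, 2, 22, 10, 9, 20]
7>5: swap(0,9), hi=8 ⇒ [10, 14, 8, 5, 12, 11, 3, 2, 22, 7, 9, 20]
10>5: swap(0,8), hi=7 ⇒ [22, 14, 8, 5, 12, 11, 3, 2, 10, 7, 9, 20]
22>5: swap(0,7), hi=6 ⇒ [2, 14, 8, 5, 12, 11, 3, 22, 10, 7, 9, 20]
2<5: swap(0,0), lo=1 mid=1 ⇒ [2, 14, 8, 5, 12, 11, 3, 22, 10, 7, 9, 20]
14>5: swap(1,6), hi=5 ⇒ [2, 3, 8, 5, 12, 11, 14, 22, 10, 7, 9, 20]
3<5: swap(1,1), lo=2 mid=2 ⇒ [2, 3, 8, 5, 12, 11, 14, 22, 10, 7, 9, 20]
8>5: swap(2,5), hi=4 ⇒ [2, 3, 11, 5, 12, 8, 14, 22, 10, 7, 9, 20]
11>5: swap(2,4), hi=3 ⇒ [2, 3, 12, 5, 11, 8, 14, 22, 10, 7, 9, 20]
12>5: swap(2,3), hi=2 ⇒ [2, 3, 5, 12, 11, 8, 14, 22, 10, 7, 9, 20]
5=5: mid=3
done. lo=2 hi=2; data=[2, 3, 5, 12, 11, 8, 14, 22, 10, 7, 9, 20]

[2, 3, 5, 12, 11, 8, 14, 22, 10, 7, 9, 20]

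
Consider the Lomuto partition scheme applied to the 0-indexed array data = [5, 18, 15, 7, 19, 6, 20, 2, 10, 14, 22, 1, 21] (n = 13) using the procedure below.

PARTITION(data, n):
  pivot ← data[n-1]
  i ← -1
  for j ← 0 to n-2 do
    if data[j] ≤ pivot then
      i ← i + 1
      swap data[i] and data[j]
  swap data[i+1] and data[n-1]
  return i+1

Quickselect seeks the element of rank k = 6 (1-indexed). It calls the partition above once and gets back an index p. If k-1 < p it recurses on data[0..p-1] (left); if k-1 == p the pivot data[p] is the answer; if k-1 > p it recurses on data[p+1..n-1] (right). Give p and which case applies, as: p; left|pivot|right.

pivot = data[12] = 21; i = -1
j=0: data[0]=5 ≤ 21 → i=0, swap data[0],data[0] (no change) → [5, 18, 15, 7, 19, 6, 20, 2, 10, 14, 22, 1, 21]
j=1: data[1]=18 ≤ 21 → i=1, swap data[1],data[1] (no change) → [5, 18, 15, 7, 19, 6, 20, 2, 10, 14, 22, 1, 21]
j=2: data[2]=15 ≤ 21 → i=2, swap data[2],data[2] (no change) → [5, 18, 15, 7, 19, 6, 20, 2, 10, 14, 22, 1, 21]
j=3: data[3]=7 ≤ 21 → i=3, swap data[3],data[3] (no change) → [5, 18, 15, 7, 19, 6, 20, 2, 10, 14, 22, 1, 21]
j=4: data[4]=19 ≤ 21 → i=4, swap data[4],data[4] (no change) → [5, 18, 15, 7, 19, 6, 20, 2, 10, 14, 22, 1, 21]
j=5: data[5]=6 ≤ 21 → i=5, swap data[5],data[5] (no change) → [5, 18, 15, 7, 19, 6, 20, 2, 10, 14, 22, 1, 21]
j=6: data[6]=20 ≤ 21 → i=6, swap data[6],data[6] (no change) → [5, 18, 15, 7, 19, 6, 20, 2, 10, 14, 22, 1, 21]
j=7: data[7]=2 ≤ 21 → i=7, swap data[7],data[7] (no change) → [5, 18, 15, 7, 19, 6, 20, 2, 10, 14, 22, 1, 21]
j=8: data[8]=10 ≤ 21 → i=8, swap data[8],data[8] (no change) → [5, 18, 15, 7, 19, 6, 20, 2, 10, 14, 22, 1, 21]
j=9: data[9]=14 ≤ 21 → i=9, swap data[9],data[9] (no change) → [5, 18, 15, 7, 19, 6, 20, 2, 10, 14, 22, 1, 21]
j=10: data[10]=22 > 21 → no swap
j=11: data[11]=1 ≤ 21 → i=10, swap data[10],data[11] → [5, 18, 15, 7, 19, 6, 20, 2, 10, 14, 1, 22, 21]
final swap data[11],data[12] → [5, 18, 15, 7, 19, 6, 20, 2, 10, 14, 1, 21, 22]; return 11
p = 11; k-1 = 5 < 11 ⇒ left

11; left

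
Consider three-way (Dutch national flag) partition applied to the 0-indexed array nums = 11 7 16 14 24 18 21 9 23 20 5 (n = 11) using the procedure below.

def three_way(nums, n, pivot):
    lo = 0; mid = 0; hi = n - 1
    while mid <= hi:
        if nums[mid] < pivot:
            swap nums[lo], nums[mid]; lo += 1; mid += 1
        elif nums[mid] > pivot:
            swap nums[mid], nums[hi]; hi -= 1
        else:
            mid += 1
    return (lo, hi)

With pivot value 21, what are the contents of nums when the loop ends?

lo=0 mid=0 hi=10
11<21: swap(0,0), lo=1 mid=1 ⇒ 11 7 16 14 24 18 21 9 23 20 5
7<21: swap(1,1), lo=2 mid=2 ⇒ 11 7 16 14 24 18 21 9 23 20 5
16<21: swap(2,2), lo=3 mid=3 ⇒ 11 7 16 14 24 18 21 9 23 20 5
14<21: swap(3,3), lo=4 mid=4 ⇒ 11 7 16 14 24 18 21 9 23 20 5
24>21: swap(4,10), hi=9 ⇒ 11 7 16 14 5 18 21 9 23 20 24
5<21: swap(4,4), lo=5 mid=5 ⇒ 11 7 16 14 5 18 21 9 23 20 24
18<21: swap(5,5), lo=6 mid=6 ⇒ 11 7 16 14 5 18 21 9 23 20 24
21=21: mid=7
9<21: swap(6,7), lo=7 mid=8 ⇒ 11 7 16 14 5 18 9 21 23 20 24
23>21: swap(8,9), hi=8 ⇒ 11 7 16 14 5 18 9 21 20 23 24
20<21: swap(7,8), lo=8 mid=9 ⇒ 11 7 16 14 5 18 9 20 21 23 24
done. lo=8 hi=8; nums=11 7 16 14 5 18 9 20 21 23 24

11 7 16 14 5 18 9 20 21 23 24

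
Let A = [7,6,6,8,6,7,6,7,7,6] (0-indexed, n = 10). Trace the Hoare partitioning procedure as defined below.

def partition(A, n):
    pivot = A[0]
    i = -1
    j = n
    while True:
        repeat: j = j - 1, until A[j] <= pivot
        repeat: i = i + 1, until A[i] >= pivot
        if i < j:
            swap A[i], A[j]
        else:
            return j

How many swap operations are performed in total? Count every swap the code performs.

pivot=7
j stops at 9 (6), i stops at 0 (7); swap ⇒ [6,6,6,8,6,7,6,7,7,7]
j stops at 8 (7), i stops at 3 (8); swap ⇒ [6,6,6,7,6,7,6,7,8,7]
j stops at 7 (7), i stops at 5 (7); swap ⇒ [6,6,6,7,6,7,6,7,8,7]
j stops at 6, i stops at 7; i≥j ⇒ return 6. A=[6,6,6,7,6,7,6,7,8,7]

3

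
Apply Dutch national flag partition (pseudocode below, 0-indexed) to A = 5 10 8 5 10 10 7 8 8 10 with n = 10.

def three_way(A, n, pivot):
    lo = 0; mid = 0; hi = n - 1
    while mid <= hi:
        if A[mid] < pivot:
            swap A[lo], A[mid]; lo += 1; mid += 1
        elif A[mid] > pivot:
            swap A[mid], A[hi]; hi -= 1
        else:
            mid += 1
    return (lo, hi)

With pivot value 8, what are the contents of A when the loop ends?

lo=0 mid=0 hi=9
5<8: swap(0,0), lo=1 mid=1 ⇒ 5 10 8 5 10 10 7 8 8 10
10>8: swap(1,9), hi=8 ⇒ 5 10 8 5 10 10 7 8 8 10
10>8: swap(1,8), hi=7 ⇒ 5 8 8 5 10 10 7 8 10 10
8=8: mid=2
8=8: mid=3
5<8: swap(1,3), lo=2 mid=4 ⇒ 5 5 8 8 10 10 7 8 10 10
10>8: swap(4,7), hi=6 ⇒ 5 5 8 8 8 10 7 10 10 10
8=8: mid=5
10>8: swap(5,6), hi=5 ⇒ 5 5 8 8 8 7 10 10 10 10
7<8: swap(2,5), lo=3 mid=6 ⇒ 5 5 7 8 8 8 10 10 10 10
done. lo=3 hi=5; A=5 5 7 8 8 8 10 10 10 10

5 5 7 8 8 8 10 10 10 10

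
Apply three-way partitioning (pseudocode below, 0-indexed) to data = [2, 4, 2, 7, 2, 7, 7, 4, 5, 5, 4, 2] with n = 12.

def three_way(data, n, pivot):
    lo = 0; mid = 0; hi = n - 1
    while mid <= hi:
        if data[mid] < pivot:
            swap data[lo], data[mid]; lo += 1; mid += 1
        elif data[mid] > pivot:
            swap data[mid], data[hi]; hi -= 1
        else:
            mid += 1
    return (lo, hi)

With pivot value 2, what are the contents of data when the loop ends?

[2, 2, 2, 2, 7, 7, 4, 5, 5, 4, 7, 4]

lo=0 mid=0 hi=11
2=2: mid=1
4>2: swap(1,11), hi=10 ⇒ [2, 2, 2, 7, 2, 7, 7, 4, 5, 5, 4, 4]
2=2: mid=2
2=2: mid=3
7>2: swap(3,10), hi=9 ⇒ [2, 2, 2, 4, 2, 7, 7, 4, 5, 5, 7, 4]
4>2: swap(3,9), hi=8 ⇒ [2, 2, 2, 5, 2, 7, 7, 4, 5, 4, 7, 4]
5>2: swap(3,8), hi=7 ⇒ [2, 2, 2, 5, 2, 7, 7, 4, 5, 4, 7, 4]
5>2: swap(3,7), hi=6 ⇒ [2, 2, 2, 4, 2, 7, 7, 5, 5, 4, 7, 4]
4>2: swap(3,6), hi=5 ⇒ [2, 2, 2, 7, 2, 7, 4, 5, 5, 4, 7, 4]
7>2: swap(3,5), hi=4 ⇒ [2, 2, 2, 7, 2, 7, 4, 5, 5, 4, 7, 4]
7>2: swap(3,4), hi=3 ⇒ [2, 2, 2, 2, 7, 7, 4, 5, 5, 4, 7, 4]
2=2: mid=4
done. lo=0 hi=3; data=[2, 2, 2, 2, 7, 7, 4, 5, 5, 4, 7, 4]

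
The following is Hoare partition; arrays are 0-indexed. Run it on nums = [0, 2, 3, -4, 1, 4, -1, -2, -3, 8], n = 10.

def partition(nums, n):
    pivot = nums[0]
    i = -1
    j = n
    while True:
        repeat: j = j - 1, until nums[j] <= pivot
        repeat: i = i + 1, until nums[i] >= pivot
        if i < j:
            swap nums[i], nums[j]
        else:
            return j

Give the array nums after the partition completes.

pivot=0
j stops at 8 (-3), i stops at 0 (0); swap ⇒ [-3, 2, 3, -4, 1, 4, -1, -2, 0, 8]
j stops at 7 (-2), i stops at 1 (2); swap ⇒ [-3, -2, 3, -4, 1, 4, -1, 2, 0, 8]
j stops at 6 (-1), i stops at 2 (3); swap ⇒ [-3, -2, -1, -4, 1, 4, 3, 2, 0, 8]
j stops at 3, i stops at 4; i≥j ⇒ return 3. nums=[-3, -2, -1, -4, 1, 4, 3, 2, 0, 8]

[-3, -2, -1, -4, 1, 4, 3, 2, 0, 8]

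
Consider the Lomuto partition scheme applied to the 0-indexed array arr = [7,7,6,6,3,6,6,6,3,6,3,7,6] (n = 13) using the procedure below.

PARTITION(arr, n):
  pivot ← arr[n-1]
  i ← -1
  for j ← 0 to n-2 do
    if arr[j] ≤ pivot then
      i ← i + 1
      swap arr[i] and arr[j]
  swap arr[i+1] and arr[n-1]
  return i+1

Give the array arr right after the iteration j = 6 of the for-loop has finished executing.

[6,6,3,6,6,7,7,6,3,6,3,7,6]

pivot = arr[12] = 6; i = -1
j=0: arr[0]=7 > 6 → no swap
j=1: arr[1]=7 > 6 → no swap
j=2: arr[2]=6 ≤ 6 → i=0, swap arr[0],arr[2] → [6,7,7,6,3,6,6,6,3,6,3,7,6]
j=3: arr[3]=6 ≤ 6 → i=1, swap arr[1],arr[3] → [6,6,7,7,3,6,6,6,3,6,3,7,6]
j=4: arr[4]=3 ≤ 6 → i=2, swap arr[2],arr[4] → [6,6,3,7,7,6,6,6,3,6,3,7,6]
j=5: arr[5]=6 ≤ 6 → i=3, swap arr[3],arr[5] → [6,6,3,6,7,7,6,6,3,6,3,7,6]
j=6: arr[6]=6 ≤ 6 → i=4, swap arr[4],arr[6] → [6,6,3,6,6,7,7,6,3,6,3,7,6]
(after j=6) arr = [6,6,3,6,6,7,7,6,3,6,3,7,6]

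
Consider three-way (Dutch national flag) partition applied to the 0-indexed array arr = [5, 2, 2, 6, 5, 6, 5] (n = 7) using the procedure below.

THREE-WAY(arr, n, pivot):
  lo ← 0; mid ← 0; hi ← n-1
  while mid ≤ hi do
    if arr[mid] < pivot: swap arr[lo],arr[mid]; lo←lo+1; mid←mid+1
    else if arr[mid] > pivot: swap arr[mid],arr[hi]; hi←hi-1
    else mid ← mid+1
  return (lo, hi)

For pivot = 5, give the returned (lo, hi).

lo=0 mid=0 hi=6
5=5: mid=1
2<5: swap(0,1), lo=1 mid=2 ⇒ [2, 5, 2, 6, 5, 6, 5]
2<5: swap(1,2), lo=2 mid=3 ⇒ [2, 2, 5, 6, 5, 6, 5]
6>5: swap(3,6), hi=5 ⇒ [2, 2, 5, 5, 5, 6, 6]
5=5: mid=4
5=5: mid=5
6>5: swap(5,5), hi=4 ⇒ [2, 2, 5, 5, 5, 6, 6]
done. lo=2 hi=4; arr=[2, 2, 5, 5, 5, 6, 6]

(2, 4)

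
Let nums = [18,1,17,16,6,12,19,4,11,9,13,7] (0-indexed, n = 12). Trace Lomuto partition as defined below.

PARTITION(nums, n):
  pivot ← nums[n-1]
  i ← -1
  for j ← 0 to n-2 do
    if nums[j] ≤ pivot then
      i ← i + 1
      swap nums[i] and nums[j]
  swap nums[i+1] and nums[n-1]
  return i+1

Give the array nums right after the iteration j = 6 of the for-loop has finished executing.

pivot = nums[11] = 7; i = -1
j=0: nums[0]=18 > 7 → no swap
j=1: nums[1]=1 ≤ 7 → i=0, swap nums[0],nums[1] → [1,18,17,16,6,12,19,4,11,9,13,7]
j=2: nums[2]=17 > 7 → no swap
j=3: nums[3]=16 > 7 → no swap
j=4: nums[4]=6 ≤ 7 → i=1, swap nums[1],nums[4] → [1,6,17,16,18,12,19,4,11,9,13,7]
j=5: nums[5]=12 > 7 → no swap
j=6: nums[6]=19 > 7 → no swap
(after j=6) nums = [1,6,17,16,18,12,19,4,11,9,13,7]

[1,6,17,16,18,12,19,4,11,9,13,7]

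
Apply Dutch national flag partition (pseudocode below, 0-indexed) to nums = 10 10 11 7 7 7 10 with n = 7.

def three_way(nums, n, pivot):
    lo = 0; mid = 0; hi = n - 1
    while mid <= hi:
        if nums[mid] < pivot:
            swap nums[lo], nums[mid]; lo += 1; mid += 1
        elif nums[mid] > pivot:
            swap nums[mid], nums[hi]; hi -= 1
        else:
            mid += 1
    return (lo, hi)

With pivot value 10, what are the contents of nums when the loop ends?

7 7 7 10 10 10 11

pivot = 10; lo=0, mid=0, hi=6
nums[mid]=10=10: mid=1
nums[mid]=10=10: mid=2
nums[mid]=11>10: swap nums[2],nums[6]; hi=5 → 10 10 10 7 7 7 11
nums[mid]=10=10: mid=3
nums[mid]=7<10: swap nums[0],nums[3]; lo=1,mid=4 → 7 10 10 10 7 7 11
nums[mid]=7<10: swap nums[1],nums[4]; lo=2,mid=5 → 7 7 10 10 10 7 11
nums[mid]=7<10: swap nums[2],nums[5]; lo=3,mid=6 → 7 7 7 10 10 10 11
end: lo=3, hi=5; nums = 7 7 7 10 10 10 11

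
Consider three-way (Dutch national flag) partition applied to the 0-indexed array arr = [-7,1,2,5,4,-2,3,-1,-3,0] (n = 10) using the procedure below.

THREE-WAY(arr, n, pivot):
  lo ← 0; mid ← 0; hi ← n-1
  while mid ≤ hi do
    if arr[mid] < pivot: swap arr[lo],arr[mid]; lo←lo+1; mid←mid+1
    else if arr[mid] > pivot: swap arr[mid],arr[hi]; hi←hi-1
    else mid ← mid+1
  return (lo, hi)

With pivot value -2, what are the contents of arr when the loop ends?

pivot = -2; lo=0, mid=0, hi=9
arr[mid]=-7<-2: swap arr[0],arr[0]; lo=1,mid=1 → [-7,1,2,5,4,-2,3,-1,-3,0]
arr[mid]=1>-2: swap arr[1],arr[9]; hi=8 → [-7,0,2,5,4,-2,3,-1,-3,1]
arr[mid]=0>-2: swap arr[1],arr[8]; hi=7 → [-7,-3,2,5,4,-2,3,-1,0,1]
arr[mid]=-3<-2: swap arr[1],arr[1]; lo=2,mid=2 → [-7,-3,2,5,4,-2,3,-1,0,1]
arr[mid]=2>-2: swap arr[2],arr[7]; hi=6 → [-7,-3,-1,5,4,-2,3,2,0,1]
arr[mid]=-1>-2: swap arr[2],arr[6]; hi=5 → [-7,-3,3,5,4,-2,-1,2,0,1]
arr[mid]=3>-2: swap arr[2],arr[5]; hi=4 → [-7,-3,-2,5,4,3,-1,2,0,1]
arr[mid]=-2=-2: mid=3
arr[mid]=5>-2: swap arr[3],arr[4]; hi=3 → [-7,-3,-2,4,5,3,-1,2,0,1]
arr[mid]=4>-2: swap arr[3],arr[3]; hi=2 → [-7,-3,-2,4,5,3,-1,2,0,1]
end: lo=2, hi=2; arr = [-7,-3,-2,4,5,3,-1,2,0,1]

[-7,-3,-2,4,5,3,-1,2,0,1]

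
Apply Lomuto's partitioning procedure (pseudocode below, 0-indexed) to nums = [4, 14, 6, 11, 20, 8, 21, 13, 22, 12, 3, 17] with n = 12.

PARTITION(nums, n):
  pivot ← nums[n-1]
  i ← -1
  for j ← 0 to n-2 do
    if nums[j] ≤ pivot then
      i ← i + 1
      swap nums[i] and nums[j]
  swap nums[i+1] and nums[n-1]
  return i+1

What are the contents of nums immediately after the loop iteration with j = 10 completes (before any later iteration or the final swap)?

[4, 14, 6, 11, 8, 13, 12, 3, 22, 21, 20, 17]

pivot = nums[11] = 17; i = -1
j=0: nums[0]=4 ≤ 17 → i=0, swap nums[0],nums[0] (no change) → [4, 14, 6, 11, 20, 8, 21, 13, 22, 12, 3, 17]
j=1: nums[1]=14 ≤ 17 → i=1, swap nums[1],nums[1] (no change) → [4, 14, 6, 11, 20, 8, 21, 13, 22, 12, 3, 17]
j=2: nums[2]=6 ≤ 17 → i=2, swap nums[2],nums[2] (no change) → [4, 14, 6, 11, 20, 8, 21, 13, 22, 12, 3, 17]
j=3: nums[3]=11 ≤ 17 → i=3, swap nums[3],nums[3] (no change) → [4, 14, 6, 11, 20, 8, 21, 13, 22, 12, 3, 17]
j=4: nums[4]=20 > 17 → no swap
j=5: nums[5]=8 ≤ 17 → i=4, swap nums[4],nums[5] → [4, 14, 6, 11, 8, 20, 21, 13, 22, 12, 3, 17]
j=6: nums[6]=21 > 17 → no swap
j=7: nums[7]=13 ≤ 17 → i=5, swap nums[5],nums[7] → [4, 14, 6, 11, 8, 13, 21, 20, 22, 12, 3, 17]
j=8: nums[8]=22 > 17 → no swap
j=9: nums[9]=12 ≤ 17 → i=6, swap nums[6],nums[9] → [4, 14, 6, 11, 8, 13, 12, 20, 22, 21, 3, 17]
j=10: nums[10]=3 ≤ 17 → i=7, swap nums[7],nums[10] → [4, 14, 6, 11, 8, 13, 12, 3, 22, 21, 20, 17]
(after j=10) nums = [4, 14, 6, 11, 8, 13, 12, 3, 22, 21, 20, 17]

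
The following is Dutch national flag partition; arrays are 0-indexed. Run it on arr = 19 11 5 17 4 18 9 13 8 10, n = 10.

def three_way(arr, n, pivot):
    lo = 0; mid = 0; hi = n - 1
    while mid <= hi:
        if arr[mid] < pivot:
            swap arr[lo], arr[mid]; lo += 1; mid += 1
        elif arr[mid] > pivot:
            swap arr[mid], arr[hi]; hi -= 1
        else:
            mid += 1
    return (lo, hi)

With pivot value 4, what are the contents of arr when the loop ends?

pivot = 4; lo=0, mid=0, hi=9
arr[mid]=19>4: swap arr[0],arr[9]; hi=8 → 10 11 5 17 4 18 9 13 8 19
arr[mid]=10>4: swap arr[0],arr[8]; hi=7 → 8 11 5 17 4 18 9 13 10 19
arr[mid]=8>4: swap arr[0],arr[7]; hi=6 → 13 11 5 17 4 18 9 8 10 19
arr[mid]=13>4: swap arr[0],arr[6]; hi=5 → 9 11 5 17 4 18 13 8 10 19
arr[mid]=9>4: swap arr[0],arr[5]; hi=4 → 18 11 5 17 4 9 13 8 10 19
arr[mid]=18>4: swap arr[0],arr[4]; hi=3 → 4 11 5 17 18 9 13 8 10 19
arr[mid]=4=4: mid=1
arr[mid]=11>4: swap arr[1],arr[3]; hi=2 → 4 17 5 11 18 9 13 8 10 19
arr[mid]=17>4: swap arr[1],arr[2]; hi=1 → 4 5 17 11 18 9 13 8 10 19
arr[mid]=5>4: swap arr[1],arr[1]; hi=0 → 4 5 17 11 18 9 13 8 10 19
end: lo=0, hi=0; arr = 4 5 17 11 18 9 13 8 10 19

4 5 17 11 18 9 13 8 10 19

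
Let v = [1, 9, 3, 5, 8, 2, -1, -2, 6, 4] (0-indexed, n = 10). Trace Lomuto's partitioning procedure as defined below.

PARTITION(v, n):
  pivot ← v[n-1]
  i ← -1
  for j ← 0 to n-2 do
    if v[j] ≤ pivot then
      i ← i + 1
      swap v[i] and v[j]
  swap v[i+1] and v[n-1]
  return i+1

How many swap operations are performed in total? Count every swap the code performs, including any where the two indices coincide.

pivot = v[9] = 4; i = -1
j=0: v[0]=1 ≤ 4 → i=0, swap v[0],v[0] (no change) → [1, 9, 3, 5, 8, 2, -1, -2, 6, 4]
j=1: v[1]=9 > 4 → no swap
j=2: v[2]=3 ≤ 4 → i=1, swap v[1],v[2] → [1, 3, 9, 5, 8, 2, -1, -2, 6, 4]
j=3: v[3]=5 > 4 → no swap
j=4: v[4]=8 > 4 → no swap
j=5: v[5]=2 ≤ 4 → i=2, swap v[2],v[5] → [1, 3, 2, 5, 8, 9, -1, -2, 6, 4]
j=6: v[6]=-1 ≤ 4 → i=3, swap v[3],v[6] → [1, 3, 2, -1, 8, 9, 5, -2, 6, 4]
j=7: v[7]=-2 ≤ 4 → i=4, swap v[4],v[7] → [1, 3, 2, -1, -2, 9, 5, 8, 6, 4]
j=8: v[8]=6 > 4 → no swap
final swap v[5],v[9] → [1, 3, 2, -1, -2, 4, 5, 8, 6, 9]; return 5

6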